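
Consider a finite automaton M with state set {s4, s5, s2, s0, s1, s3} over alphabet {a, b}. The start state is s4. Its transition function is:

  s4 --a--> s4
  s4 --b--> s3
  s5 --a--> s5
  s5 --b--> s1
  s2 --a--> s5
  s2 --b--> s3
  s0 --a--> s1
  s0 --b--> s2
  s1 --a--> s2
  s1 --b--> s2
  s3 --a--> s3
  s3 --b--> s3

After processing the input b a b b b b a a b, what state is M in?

s3

s4 → s3 → s3 → s3 → s3 → s3 → s3 → s3 → s3 → s3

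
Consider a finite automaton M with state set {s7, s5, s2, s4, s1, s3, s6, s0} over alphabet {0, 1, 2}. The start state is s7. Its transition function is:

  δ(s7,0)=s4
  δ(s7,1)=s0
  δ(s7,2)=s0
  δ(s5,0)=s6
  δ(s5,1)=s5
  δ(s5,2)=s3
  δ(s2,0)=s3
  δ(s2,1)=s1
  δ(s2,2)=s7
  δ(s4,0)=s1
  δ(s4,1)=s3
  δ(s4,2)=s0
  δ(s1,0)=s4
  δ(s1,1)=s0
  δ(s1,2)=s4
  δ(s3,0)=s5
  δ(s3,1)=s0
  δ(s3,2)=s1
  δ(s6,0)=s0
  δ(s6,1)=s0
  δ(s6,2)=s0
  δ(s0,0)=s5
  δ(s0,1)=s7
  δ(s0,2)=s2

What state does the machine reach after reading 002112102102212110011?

s7

start at s7
read '0': s7 → s4
read '0': s4 → s1
read '2': s1 → s4
read '1': s4 → s3
read '1': s3 → s0
read '2': s0 → s2
read '1': s2 → s1
read '0': s1 → s4
read '2': s4 → s0
read '1': s0 → s7
read '0': s7 → s4
read '2': s4 → s0
read '2': s0 → s2
read '1': s2 → s1
read '2': s1 → s4
read '1': s4 → s3
read '1': s3 → s0
read '0': s0 → s5
read '0': s5 → s6
read '1': s6 → s0
read '1': s0 → s7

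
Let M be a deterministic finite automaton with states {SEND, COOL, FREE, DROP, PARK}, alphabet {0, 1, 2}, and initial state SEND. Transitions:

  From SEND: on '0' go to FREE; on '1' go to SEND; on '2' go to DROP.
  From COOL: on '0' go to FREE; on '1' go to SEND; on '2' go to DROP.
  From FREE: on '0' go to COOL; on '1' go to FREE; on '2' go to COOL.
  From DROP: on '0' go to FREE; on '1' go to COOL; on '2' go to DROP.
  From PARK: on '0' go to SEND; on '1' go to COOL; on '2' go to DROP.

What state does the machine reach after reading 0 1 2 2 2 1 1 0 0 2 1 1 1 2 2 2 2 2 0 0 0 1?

SEND → FREE → FREE → COOL → DROP → DROP → COOL → SEND → FREE → COOL → DROP → COOL → SEND → SEND → DROP → DROP → DROP → DROP → DROP → FREE → COOL → FREE → FREE

FREE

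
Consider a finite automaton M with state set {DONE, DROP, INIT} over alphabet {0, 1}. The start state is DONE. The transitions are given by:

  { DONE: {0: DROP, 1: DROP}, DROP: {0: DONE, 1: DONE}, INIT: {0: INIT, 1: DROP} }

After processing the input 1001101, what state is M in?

DONE → DROP → DONE → DROP → DONE → DROP → DONE → DROP

DROP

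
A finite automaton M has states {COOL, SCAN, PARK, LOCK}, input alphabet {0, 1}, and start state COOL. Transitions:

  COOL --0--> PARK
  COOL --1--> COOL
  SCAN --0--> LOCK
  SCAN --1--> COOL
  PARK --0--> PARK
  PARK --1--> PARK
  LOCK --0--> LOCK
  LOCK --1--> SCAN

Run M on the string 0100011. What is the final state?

PARK

start at COOL
read '0': COOL → PARK
read '1': PARK → PARK
read '0': PARK → PARK
read '0': PARK → PARK
read '0': PARK → PARK
read '1': PARK → PARK
read '1': PARK → PARK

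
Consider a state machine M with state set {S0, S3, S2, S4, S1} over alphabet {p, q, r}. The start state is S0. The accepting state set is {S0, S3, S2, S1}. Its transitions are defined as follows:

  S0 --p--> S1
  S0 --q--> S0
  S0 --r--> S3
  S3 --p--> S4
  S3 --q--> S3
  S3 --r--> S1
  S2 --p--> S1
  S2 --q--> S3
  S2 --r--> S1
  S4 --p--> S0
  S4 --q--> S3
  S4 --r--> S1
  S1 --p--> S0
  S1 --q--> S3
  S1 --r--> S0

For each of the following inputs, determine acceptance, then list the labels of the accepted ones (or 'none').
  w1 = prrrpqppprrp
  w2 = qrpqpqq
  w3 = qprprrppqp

w2, w3

w1:
  start at S0
  read 'p': S0 → S1
  read 'r': S1 → S0
  read 'r': S0 → S3
  read 'r': S3 → S1
  read 'p': S1 → S0
  read 'q': S0 → S0
  read 'p': S0 → S1
  read 'p': S1 → S0
  read 'p': S0 → S1
  read 'r': S1 → S0
  read 'r': S0 → S3
  read 'p': S3 → S4
  end S4, rejected
w2:
  start at S0
  read 'q': S0 → S0
  read 'r': S0 → S3
  read 'p': S3 → S4
  read 'q': S4 → S3
  read 'p': S3 → S4
  read 'q': S4 → S3
  read 'q': S3 → S3
  end S3, accepted
w3:
  start at S0
  read 'q': S0 → S0
  read 'p': S0 → S1
  read 'r': S1 → S0
  read 'p': S0 → S1
  read 'r': S1 → S0
  read 'r': S0 → S3
  read 'p': S3 → S4
  read 'p': S4 → S0
  read 'q': S0 → S0
  read 'p': S0 → S1
  end S1, accepted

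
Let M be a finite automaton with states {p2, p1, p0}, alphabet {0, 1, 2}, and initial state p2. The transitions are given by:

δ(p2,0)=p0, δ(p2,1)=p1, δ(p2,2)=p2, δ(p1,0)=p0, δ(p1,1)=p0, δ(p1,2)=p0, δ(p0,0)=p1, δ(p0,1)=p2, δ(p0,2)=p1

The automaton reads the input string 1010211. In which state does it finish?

Trace: p2 -1-> p1 -0-> p0 -1-> p2 -0-> p0 -2-> p1 -1-> p0 -1-> p2

p2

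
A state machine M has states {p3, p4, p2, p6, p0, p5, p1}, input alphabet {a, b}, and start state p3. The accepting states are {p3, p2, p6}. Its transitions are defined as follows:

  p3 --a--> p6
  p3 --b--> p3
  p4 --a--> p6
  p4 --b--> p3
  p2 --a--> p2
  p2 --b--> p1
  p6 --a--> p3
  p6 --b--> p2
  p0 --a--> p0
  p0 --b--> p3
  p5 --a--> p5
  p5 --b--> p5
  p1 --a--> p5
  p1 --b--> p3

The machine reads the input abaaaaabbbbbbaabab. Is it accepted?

Yes

p3 → p6 → p2 → p2 → p2 → p2 → p2 → p2 → p1 → p3 → p3 → p3 → p3 → p3 → p6 → p3 → p3 → p6 → p2
End state p2 is accepting.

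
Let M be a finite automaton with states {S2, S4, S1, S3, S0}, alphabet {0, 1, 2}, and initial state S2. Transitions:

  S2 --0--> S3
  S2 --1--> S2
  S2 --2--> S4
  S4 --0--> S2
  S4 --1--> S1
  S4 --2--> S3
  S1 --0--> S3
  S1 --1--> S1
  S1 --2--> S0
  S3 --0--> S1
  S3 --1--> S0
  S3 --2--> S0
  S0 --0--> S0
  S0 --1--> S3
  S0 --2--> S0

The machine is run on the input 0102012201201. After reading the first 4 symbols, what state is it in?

S2 → S3 → S0 → S0 → S0
After 4 symbols: S0.

S0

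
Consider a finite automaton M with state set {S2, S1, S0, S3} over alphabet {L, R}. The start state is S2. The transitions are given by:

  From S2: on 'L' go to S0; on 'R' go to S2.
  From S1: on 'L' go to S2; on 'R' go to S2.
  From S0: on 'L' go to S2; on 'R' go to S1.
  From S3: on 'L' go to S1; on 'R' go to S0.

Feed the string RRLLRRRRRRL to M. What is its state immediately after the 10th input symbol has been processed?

S2

Trace: S2 -R-> S2 -R-> S2 -L-> S0 -L-> S2 -R-> S2 -R-> S2 -R-> S2 -R-> S2 -R-> S2 -R-> S2
After 10 symbols: S2.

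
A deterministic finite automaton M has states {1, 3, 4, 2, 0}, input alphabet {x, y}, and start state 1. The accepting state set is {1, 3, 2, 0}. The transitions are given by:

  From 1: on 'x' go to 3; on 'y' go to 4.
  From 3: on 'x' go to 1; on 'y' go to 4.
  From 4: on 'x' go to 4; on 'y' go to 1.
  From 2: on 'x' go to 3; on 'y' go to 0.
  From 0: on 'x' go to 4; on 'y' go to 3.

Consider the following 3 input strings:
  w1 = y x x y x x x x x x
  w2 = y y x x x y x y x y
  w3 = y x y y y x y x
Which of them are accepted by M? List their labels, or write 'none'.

w1: Trace: 1 -y-> 4 -x-> 4 -x-> 4 -y-> 1 -x-> 3 -x-> 1 -x-> 3 -x-> 1 -x-> 3 -x-> 1  → end 1, accepted
w2: Trace: 1 -y-> 4 -y-> 1 -x-> 3 -x-> 1 -x-> 3 -y-> 4 -x-> 4 -y-> 1 -x-> 3 -y-> 4  → end 4, rejected
w3: Trace: 1 -y-> 4 -x-> 4 -y-> 1 -y-> 4 -y-> 1 -x-> 3 -y-> 4 -x-> 4  → end 4, rejected

w1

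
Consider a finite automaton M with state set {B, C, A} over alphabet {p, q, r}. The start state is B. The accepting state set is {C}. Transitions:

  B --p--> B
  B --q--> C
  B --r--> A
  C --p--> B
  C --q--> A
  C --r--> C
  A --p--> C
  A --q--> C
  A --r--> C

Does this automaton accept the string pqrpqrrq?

start at B
read 'p': B → B
read 'q': B → C
read 'r': C → C
read 'p': C → B
read 'q': B → C
read 'r': C → C
read 'r': C → C
read 'q': C → A
End state A is not accepting.

No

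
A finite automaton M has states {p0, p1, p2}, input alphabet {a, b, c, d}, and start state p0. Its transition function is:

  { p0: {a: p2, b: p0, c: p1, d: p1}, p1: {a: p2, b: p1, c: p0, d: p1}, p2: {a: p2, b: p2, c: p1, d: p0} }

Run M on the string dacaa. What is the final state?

p2

Trace: p0 -d-> p1 -a-> p2 -c-> p1 -a-> p2 -a-> p2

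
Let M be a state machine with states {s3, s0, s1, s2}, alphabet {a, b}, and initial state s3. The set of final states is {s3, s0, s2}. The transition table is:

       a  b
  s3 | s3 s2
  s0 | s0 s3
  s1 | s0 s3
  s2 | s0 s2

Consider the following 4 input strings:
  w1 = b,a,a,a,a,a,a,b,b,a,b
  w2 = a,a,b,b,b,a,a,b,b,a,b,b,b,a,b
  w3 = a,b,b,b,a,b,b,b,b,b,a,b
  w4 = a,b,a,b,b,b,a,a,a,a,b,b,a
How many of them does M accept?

4

w1: Trace: s3 -b-> s2 -a-> s0 -a-> s0 -a-> s0 -a-> s0 -a-> s0 -a-> s0 -b-> s3 -b-> s2 -a-> s0 -b-> s3  → end s3, accepted
w2: Trace: s3 -a-> s3 -a-> s3 -b-> s2 -b-> s2 -b-> s2 -a-> s0 -a-> s0 -b-> s3 -b-> s2 -a-> s0 -b-> s3 -b-> s2 -b-> s2 -a-> s0 -b-> s3  → end s3, accepted
w3: Trace: s3 -a-> s3 -b-> s2 -b-> s2 -b-> s2 -a-> s0 -b-> s3 -b-> s2 -b-> s2 -b-> s2 -b-> s2 -a-> s0 -b-> s3  → end s3, accepted
w4: Trace: s3 -a-> s3 -b-> s2 -a-> s0 -b-> s3 -b-> s2 -b-> s2 -a-> s0 -a-> s0 -a-> s0 -a-> s0 -b-> s3 -b-> s2 -a-> s0  → end s0, accepted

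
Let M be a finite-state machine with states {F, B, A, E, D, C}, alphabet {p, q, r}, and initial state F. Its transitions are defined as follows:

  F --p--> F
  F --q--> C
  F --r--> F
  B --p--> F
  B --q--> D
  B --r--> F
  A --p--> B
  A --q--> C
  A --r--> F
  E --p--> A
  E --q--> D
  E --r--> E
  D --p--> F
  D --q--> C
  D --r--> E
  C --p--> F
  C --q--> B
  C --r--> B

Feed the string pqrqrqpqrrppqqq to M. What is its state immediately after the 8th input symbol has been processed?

C

start at F
read 'p': F → F
read 'q': F → C
read 'r': C → B
read 'q': B → D
read 'r': D → E
read 'q': E → D
read 'p': D → F
read 'q': F → C
After 8 symbols: C.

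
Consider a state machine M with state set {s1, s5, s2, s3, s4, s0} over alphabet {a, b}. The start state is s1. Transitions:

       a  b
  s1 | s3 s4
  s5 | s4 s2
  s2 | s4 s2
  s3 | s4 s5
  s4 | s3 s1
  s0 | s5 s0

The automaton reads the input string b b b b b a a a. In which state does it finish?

s3

s1 → s4 → s1 → s4 → s1 → s4 → s3 → s4 → s3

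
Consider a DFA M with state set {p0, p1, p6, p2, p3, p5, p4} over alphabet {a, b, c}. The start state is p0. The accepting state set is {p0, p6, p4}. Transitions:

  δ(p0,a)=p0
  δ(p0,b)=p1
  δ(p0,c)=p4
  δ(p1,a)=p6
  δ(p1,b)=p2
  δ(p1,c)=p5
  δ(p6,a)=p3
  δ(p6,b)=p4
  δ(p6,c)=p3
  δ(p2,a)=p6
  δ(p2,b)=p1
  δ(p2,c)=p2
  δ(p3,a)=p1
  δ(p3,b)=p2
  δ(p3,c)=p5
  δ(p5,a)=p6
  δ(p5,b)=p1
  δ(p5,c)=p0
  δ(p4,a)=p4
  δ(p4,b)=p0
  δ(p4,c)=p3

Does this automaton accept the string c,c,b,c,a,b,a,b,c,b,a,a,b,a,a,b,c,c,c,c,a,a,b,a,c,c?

No

p0 → p4 → p3 → p2 → p2 → p6 → p4 → p4 → p0 → p4 → p0 → p0 → p0 → p1 → p6 → p3 → p2 → p2 → p2 → p2 → p2 → p6 → p3 → p2 → p6 → p3 → p5
End state p5 is not accepting.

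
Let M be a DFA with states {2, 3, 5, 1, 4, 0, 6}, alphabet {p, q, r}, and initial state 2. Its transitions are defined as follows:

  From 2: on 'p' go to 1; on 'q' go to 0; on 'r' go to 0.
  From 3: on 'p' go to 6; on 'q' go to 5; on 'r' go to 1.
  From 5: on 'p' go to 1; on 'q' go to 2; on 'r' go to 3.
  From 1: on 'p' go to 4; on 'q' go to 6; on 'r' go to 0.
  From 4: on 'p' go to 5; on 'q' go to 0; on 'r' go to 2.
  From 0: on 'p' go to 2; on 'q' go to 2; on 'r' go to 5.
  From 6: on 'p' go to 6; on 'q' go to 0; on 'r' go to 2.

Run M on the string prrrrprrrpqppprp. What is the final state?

1

2 → 1 → 0 → 5 → 3 → 1 → 4 → 2 → 0 → 5 → 1 → 6 → 6 → 6 → 6 → 2 → 1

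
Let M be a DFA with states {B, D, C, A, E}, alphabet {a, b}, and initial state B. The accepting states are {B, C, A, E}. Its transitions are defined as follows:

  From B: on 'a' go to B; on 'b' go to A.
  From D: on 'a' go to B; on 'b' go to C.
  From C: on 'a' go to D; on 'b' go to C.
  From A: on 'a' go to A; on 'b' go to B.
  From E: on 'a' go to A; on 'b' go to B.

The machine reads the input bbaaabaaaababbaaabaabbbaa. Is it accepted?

Trace: B -b-> A -b-> B -a-> B -a-> B -a-> B -b-> A -a-> A -a-> A -a-> A -a-> A -b-> B -a-> B -b-> A -b-> B -a-> B -a-> B -a-> B -b-> A -a-> A -a-> A -b-> B -b-> A -b-> B -a-> B -a-> B
End state B is accepting.

Yes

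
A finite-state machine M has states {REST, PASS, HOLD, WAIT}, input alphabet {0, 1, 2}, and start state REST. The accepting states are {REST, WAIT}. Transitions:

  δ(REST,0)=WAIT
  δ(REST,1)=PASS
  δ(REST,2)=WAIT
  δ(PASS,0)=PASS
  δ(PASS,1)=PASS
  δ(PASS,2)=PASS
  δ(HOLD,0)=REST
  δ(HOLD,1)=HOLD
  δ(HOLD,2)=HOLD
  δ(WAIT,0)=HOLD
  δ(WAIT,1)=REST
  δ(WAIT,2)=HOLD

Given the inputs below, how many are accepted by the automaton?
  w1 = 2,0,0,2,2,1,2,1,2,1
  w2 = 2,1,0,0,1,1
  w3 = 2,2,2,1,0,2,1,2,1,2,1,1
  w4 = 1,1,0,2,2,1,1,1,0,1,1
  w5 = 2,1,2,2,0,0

1

w1:
  start at REST
  read '2': REST → WAIT
  read '0': WAIT → HOLD
  read '0': HOLD → REST
  read '2': REST → WAIT
  read '2': WAIT → HOLD
  read '1': HOLD → HOLD
  read '2': HOLD → HOLD
  read '1': HOLD → HOLD
  read '2': HOLD → HOLD
  read '1': HOLD → HOLD
  end HOLD, rejected
w2:
  start at REST
  read '2': REST → WAIT
  read '1': WAIT → REST
  read '0': REST → WAIT
  read '0': WAIT → HOLD
  read '1': HOLD → HOLD
  read '1': HOLD → HOLD
  end HOLD, rejected
w3:
  start at REST
  read '2': REST → WAIT
  read '2': WAIT → HOLD
  read '2': HOLD → HOLD
  read '1': HOLD → HOLD
  read '0': HOLD → REST
  read '2': REST → WAIT
  read '1': WAIT → REST
  read '2': REST → WAIT
  read '1': WAIT → REST
  read '2': REST → WAIT
  read '1': WAIT → REST
  read '1': REST → PASS
  end PASS, rejected
w4:
  start at REST
  read '1': REST → PASS
  read '1': PASS → PASS
  read '0': PASS → PASS
  read '2': PASS → PASS
  read '2': PASS → PASS
  read '1': PASS → PASS
  read '1': PASS → PASS
  read '1': PASS → PASS
  read '0': PASS → PASS
  read '1': PASS → PASS
  read '1': PASS → PASS
  end PASS, rejected
w5:
  start at REST
  read '2': REST → WAIT
  read '1': WAIT → REST
  read '2': REST → WAIT
  read '2': WAIT → HOLD
  read '0': HOLD → REST
  read '0': REST → WAIT
  end WAIT, accepted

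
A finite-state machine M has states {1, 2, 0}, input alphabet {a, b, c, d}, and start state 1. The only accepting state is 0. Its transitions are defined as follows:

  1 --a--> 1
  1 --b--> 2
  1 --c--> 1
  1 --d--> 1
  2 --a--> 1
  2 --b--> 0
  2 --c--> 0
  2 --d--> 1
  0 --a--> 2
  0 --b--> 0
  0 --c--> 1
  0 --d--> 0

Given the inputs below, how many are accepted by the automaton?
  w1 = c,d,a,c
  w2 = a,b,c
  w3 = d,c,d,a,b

w1: 1 → 1 → 1 → 1 → 1  → end 1, rejected
w2: 1 → 1 → 2 → 0  → end 0, accepted
w3: 1 → 1 → 1 → 1 → 1 → 2  → end 2, rejected

1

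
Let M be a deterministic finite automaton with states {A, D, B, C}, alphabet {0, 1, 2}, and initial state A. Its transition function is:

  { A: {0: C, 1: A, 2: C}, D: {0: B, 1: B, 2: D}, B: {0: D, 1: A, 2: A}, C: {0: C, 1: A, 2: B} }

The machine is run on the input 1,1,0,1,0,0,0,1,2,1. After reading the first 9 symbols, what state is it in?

C

start at A
read '1': A → A
read '1': A → A
read '0': A → C
read '1': C → A
read '0': A → C
read '0': C → C
read '0': C → C
read '1': C → A
read '2': A → C
After 9 symbols: C.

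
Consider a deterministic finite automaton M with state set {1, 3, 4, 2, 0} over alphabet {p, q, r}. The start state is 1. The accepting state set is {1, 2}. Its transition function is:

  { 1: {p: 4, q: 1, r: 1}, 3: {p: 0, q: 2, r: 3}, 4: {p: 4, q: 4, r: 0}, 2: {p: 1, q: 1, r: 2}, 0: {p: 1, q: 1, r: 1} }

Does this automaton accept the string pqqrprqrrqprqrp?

No

Trace: 1 -p-> 4 -q-> 4 -q-> 4 -r-> 0 -p-> 1 -r-> 1 -q-> 1 -r-> 1 -r-> 1 -q-> 1 -p-> 4 -r-> 0 -q-> 1 -r-> 1 -p-> 4
End state 4 is not accepting.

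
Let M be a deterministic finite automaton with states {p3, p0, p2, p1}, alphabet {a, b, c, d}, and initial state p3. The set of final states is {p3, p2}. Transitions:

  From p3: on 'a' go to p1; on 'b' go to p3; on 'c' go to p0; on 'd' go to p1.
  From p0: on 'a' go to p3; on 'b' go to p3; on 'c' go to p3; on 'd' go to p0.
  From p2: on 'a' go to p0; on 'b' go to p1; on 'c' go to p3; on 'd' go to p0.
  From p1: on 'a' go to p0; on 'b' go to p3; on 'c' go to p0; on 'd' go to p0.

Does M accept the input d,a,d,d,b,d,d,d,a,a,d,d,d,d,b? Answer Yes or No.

Yes

Trace: p3 -d-> p1 -a-> p0 -d-> p0 -d-> p0 -b-> p3 -d-> p1 -d-> p0 -d-> p0 -a-> p3 -a-> p1 -d-> p0 -d-> p0 -d-> p0 -d-> p0 -b-> p3
End state p3 is accepting.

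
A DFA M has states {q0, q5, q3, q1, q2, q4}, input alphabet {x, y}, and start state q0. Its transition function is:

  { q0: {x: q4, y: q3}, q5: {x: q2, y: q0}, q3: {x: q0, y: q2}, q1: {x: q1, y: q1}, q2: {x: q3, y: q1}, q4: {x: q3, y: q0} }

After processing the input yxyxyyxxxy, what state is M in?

q0

start at q0
read 'y': q0 → q3
read 'x': q3 → q0
read 'y': q0 → q3
read 'x': q3 → q0
read 'y': q0 → q3
read 'y': q3 → q2
read 'x': q2 → q3
read 'x': q3 → q0
read 'x': q0 → q4
read 'y': q4 → q0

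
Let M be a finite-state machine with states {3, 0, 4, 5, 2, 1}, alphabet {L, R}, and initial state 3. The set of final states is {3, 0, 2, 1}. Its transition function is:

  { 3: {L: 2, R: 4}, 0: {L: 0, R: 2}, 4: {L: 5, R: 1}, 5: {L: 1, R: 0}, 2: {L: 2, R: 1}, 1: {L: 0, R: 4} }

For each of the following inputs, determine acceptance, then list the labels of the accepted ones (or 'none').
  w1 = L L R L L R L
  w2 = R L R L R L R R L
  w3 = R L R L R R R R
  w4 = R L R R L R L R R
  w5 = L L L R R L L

w1: 3 → 2 → 2 → 1 → 0 → 0 → 2 → 2  → end 2, accepted
w2: 3 → 4 → 5 → 0 → 0 → 2 → 2 → 1 → 4 → 5  → end 5, rejected
w3: 3 → 4 → 5 → 0 → 0 → 2 → 1 → 4 → 1  → end 1, accepted
w4: 3 → 4 → 5 → 0 → 2 → 2 → 1 → 0 → 2 → 1  → end 1, accepted
w5: 3 → 2 → 2 → 2 → 1 → 4 → 5 → 1  → end 1, accepted

w1, w3, w4, w5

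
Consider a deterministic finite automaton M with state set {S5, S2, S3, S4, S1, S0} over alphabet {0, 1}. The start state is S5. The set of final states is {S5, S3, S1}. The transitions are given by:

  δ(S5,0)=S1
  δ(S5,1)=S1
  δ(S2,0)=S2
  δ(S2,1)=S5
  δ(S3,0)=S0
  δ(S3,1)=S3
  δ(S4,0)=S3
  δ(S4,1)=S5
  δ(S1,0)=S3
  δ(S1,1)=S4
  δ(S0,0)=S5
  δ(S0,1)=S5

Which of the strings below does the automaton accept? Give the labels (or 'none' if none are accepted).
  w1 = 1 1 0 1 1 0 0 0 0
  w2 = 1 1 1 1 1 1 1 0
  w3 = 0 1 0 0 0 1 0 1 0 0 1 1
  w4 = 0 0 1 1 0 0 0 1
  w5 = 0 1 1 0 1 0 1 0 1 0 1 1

w1, w2, w5

w1: S5 → S1 → S4 → S3 → S3 → S3 → S0 → S5 → S1 → S3  → end S3, accepted
w2: S5 → S1 → S4 → S5 → S1 → S4 → S5 → S1 → S3  → end S3, accepted
w3: S5 → S1 → S4 → S3 → S0 → S5 → S1 → S3 → S3 → S0 → S5 → S1 → S4  → end S4, rejected
w4: S5 → S1 → S3 → S3 → S3 → S0 → S5 → S1 → S4  → end S4, rejected
w5: S5 → S1 → S4 → S5 → S1 → S4 → S3 → S3 → S0 → S5 → S1 → S4 → S5  → end S5, accepted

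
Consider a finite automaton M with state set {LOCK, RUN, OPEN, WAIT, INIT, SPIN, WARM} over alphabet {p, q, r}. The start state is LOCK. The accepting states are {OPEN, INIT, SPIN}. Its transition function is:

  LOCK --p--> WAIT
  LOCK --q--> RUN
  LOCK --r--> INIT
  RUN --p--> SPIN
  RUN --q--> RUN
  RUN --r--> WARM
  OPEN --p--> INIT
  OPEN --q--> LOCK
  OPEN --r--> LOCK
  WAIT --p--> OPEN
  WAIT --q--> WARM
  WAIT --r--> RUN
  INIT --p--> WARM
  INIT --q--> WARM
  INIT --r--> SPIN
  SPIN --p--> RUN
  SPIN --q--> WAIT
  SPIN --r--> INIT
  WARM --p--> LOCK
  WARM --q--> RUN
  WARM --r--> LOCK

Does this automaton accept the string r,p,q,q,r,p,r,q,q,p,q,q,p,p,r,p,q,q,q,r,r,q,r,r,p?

No

Trace: LOCK -r-> INIT -p-> WARM -q-> RUN -q-> RUN -r-> WARM -p-> LOCK -r-> INIT -q-> WARM -q-> RUN -p-> SPIN -q-> WAIT -q-> WARM -p-> LOCK -p-> WAIT -r-> RUN -p-> SPIN -q-> WAIT -q-> WARM -q-> RUN -r-> WARM -r-> LOCK -q-> RUN -r-> WARM -r-> LOCK -p-> WAIT
End state WAIT is not accepting.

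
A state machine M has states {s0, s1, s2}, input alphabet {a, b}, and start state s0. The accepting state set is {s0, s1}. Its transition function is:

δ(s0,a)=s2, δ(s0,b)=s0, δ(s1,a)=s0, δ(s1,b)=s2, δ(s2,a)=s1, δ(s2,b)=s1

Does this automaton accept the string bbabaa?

Trace: s0 -b-> s0 -b-> s0 -a-> s2 -b-> s1 -a-> s0 -a-> s2
End state s2 is not accepting.

No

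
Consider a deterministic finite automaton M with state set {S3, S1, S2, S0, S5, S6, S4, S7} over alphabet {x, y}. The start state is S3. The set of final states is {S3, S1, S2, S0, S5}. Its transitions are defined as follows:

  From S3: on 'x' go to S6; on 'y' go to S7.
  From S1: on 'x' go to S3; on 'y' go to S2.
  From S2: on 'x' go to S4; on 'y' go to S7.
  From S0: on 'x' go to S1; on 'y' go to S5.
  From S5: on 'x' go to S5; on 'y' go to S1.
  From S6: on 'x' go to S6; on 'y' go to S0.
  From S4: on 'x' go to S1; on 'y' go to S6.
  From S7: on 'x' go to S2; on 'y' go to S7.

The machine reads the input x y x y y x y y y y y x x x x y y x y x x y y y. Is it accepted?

Yes

S3 → S6 → S0 → S1 → S2 → S7 → S2 → S7 → S7 → S7 → S7 → S7 → S2 → S4 → S1 → S3 → S7 → S7 → S2 → S7 → S2 → S4 → S6 → S0 → S5
End state S5 is accepting.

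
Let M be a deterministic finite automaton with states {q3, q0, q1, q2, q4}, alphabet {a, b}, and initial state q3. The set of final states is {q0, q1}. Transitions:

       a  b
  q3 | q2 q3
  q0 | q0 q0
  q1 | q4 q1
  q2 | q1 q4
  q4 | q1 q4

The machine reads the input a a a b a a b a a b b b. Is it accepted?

start at q3
read 'a': q3 → q2
read 'a': q2 → q1
read 'a': q1 → q4
read 'b': q4 → q4
read 'a': q4 → q1
read 'a': q1 → q4
read 'b': q4 → q4
read 'a': q4 → q1
read 'a': q1 → q4
read 'b': q4 → q4
read 'b': q4 → q4
read 'b': q4 → q4
End state q4 is not accepting.

No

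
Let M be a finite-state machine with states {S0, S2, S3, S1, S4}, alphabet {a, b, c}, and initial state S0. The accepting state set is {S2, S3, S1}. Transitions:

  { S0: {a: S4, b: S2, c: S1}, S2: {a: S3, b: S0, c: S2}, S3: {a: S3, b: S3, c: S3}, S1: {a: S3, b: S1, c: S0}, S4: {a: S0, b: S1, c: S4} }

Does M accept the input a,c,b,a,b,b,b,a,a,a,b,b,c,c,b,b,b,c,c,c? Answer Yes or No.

Yes

Trace: S0 -a-> S4 -c-> S4 -b-> S1 -a-> S3 -b-> S3 -b-> S3 -b-> S3 -a-> S3 -a-> S3 -a-> S3 -b-> S3 -b-> S3 -c-> S3 -c-> S3 -b-> S3 -b-> S3 -b-> S3 -c-> S3 -c-> S3 -c-> S3
End state S3 is accepting.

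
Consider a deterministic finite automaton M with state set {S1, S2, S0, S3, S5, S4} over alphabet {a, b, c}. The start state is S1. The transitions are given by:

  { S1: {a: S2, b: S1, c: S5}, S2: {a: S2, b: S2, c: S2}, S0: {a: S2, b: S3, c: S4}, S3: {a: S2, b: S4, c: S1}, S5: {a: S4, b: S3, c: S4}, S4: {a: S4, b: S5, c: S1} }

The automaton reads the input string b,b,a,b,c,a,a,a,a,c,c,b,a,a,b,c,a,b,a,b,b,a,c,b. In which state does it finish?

Trace: S1 -b-> S1 -b-> S1 -a-> S2 -b-> S2 -c-> S2 -a-> S2 -a-> S2 -a-> S2 -a-> S2 -c-> S2 -c-> S2 -b-> S2 -a-> S2 -a-> S2 -b-> S2 -c-> S2 -a-> S2 -b-> S2 -a-> S2 -b-> S2 -b-> S2 -a-> S2 -c-> S2 -b-> S2

S2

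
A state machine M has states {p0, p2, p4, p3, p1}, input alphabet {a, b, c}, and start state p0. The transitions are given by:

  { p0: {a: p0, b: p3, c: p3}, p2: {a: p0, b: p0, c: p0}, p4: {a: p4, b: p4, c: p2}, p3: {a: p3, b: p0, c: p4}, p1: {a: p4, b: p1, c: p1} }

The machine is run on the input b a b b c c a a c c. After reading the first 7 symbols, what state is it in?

p0

Trace: p0 -b-> p3 -a-> p3 -b-> p0 -b-> p3 -c-> p4 -c-> p2 -a-> p0
After 7 symbols: p0.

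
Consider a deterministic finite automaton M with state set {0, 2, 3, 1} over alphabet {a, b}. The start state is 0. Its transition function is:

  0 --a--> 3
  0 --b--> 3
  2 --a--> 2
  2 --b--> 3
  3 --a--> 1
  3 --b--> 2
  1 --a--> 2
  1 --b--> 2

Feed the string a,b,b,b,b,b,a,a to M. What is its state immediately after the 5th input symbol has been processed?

start at 0
read 'a': 0 → 3
read 'b': 3 → 2
read 'b': 2 → 3
read 'b': 3 → 2
read 'b': 2 → 3
After 5 symbols: 3.

3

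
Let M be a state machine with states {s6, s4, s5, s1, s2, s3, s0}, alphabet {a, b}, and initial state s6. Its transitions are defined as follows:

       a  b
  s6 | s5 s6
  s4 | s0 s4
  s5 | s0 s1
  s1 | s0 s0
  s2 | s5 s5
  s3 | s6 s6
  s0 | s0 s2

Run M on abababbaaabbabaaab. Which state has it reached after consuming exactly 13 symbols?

s6 → s5 → s1 → s0 → s2 → s5 → s1 → s0 → s0 → s0 → s0 → s2 → s5 → s0
After 13 symbols: s0.

s0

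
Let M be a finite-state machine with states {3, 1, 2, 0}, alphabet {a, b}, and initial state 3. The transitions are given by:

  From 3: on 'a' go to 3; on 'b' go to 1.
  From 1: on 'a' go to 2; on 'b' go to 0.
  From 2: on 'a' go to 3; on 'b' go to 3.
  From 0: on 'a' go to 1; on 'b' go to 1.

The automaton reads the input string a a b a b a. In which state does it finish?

3

start at 3
read 'a': 3 → 3
read 'a': 3 → 3
read 'b': 3 → 1
read 'a': 1 → 2
read 'b': 2 → 3
read 'a': 3 → 3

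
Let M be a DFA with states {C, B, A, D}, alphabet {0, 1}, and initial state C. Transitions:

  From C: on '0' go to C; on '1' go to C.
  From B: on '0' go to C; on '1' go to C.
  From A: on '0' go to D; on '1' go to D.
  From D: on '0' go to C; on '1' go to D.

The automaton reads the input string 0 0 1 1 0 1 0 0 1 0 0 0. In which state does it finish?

start at C
read '0': C → C
read '0': C → C
read '1': C → C
read '1': C → C
read '0': C → C
read '1': C → C
read '0': C → C
read '0': C → C
read '1': C → C
read '0': C → C
read '0': C → C
read '0': C → C

C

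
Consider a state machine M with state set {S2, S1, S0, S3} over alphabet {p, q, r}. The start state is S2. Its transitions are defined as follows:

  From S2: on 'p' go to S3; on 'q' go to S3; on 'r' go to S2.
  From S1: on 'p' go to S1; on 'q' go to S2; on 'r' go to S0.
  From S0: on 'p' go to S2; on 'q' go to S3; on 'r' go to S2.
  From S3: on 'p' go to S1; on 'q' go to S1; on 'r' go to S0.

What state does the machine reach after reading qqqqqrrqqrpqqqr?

S2

Trace: S2 -q-> S3 -q-> S1 -q-> S2 -q-> S3 -q-> S1 -r-> S0 -r-> S2 -q-> S3 -q-> S1 -r-> S0 -p-> S2 -q-> S3 -q-> S1 -q-> S2 -r-> S2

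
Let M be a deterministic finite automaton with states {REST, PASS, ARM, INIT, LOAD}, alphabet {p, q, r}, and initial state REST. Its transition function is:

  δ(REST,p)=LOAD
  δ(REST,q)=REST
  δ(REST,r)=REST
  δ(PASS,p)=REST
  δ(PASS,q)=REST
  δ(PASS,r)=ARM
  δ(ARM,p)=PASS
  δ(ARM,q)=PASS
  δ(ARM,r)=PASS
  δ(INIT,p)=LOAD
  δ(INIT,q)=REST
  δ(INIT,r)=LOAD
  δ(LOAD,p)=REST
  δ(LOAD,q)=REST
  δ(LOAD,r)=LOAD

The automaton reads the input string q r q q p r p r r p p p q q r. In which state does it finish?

REST

Trace: REST -q-> REST -r-> REST -q-> REST -q-> REST -p-> LOAD -r-> LOAD -p-> REST -r-> REST -r-> REST -p-> LOAD -p-> REST -p-> LOAD -q-> REST -q-> REST -r-> REST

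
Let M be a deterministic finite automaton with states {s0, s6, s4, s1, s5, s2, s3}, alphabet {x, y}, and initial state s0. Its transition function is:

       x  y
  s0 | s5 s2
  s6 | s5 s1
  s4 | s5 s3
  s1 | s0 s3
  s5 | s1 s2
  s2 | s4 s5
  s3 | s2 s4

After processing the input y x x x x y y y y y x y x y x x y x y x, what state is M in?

start at s0
read 'y': s0 → s2
read 'x': s2 → s4
read 'x': s4 → s5
read 'x': s5 → s1
read 'x': s1 → s0
read 'y': s0 → s2
read 'y': s2 → s5
read 'y': s5 → s2
read 'y': s2 → s5
read 'y': s5 → s2
read 'x': s2 → s4
read 'y': s4 → s3
read 'x': s3 → s2
read 'y': s2 → s5
read 'x': s5 → s1
read 'x': s1 → s0
read 'y': s0 → s2
read 'x': s2 → s4
read 'y': s4 → s3
read 'x': s3 → s2

s2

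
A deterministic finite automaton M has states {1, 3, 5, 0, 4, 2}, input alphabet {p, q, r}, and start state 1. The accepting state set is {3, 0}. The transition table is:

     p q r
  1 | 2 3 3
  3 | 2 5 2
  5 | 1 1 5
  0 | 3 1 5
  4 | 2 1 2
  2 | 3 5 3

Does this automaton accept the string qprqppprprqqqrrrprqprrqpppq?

start at 1
read 'q': 1 → 3
read 'p': 3 → 2
read 'r': 2 → 3
read 'q': 3 → 5
read 'p': 5 → 1
read 'p': 1 → 2
read 'p': 2 → 3
read 'r': 3 → 2
read 'p': 2 → 3
read 'r': 3 → 2
read 'q': 2 → 5
read 'q': 5 → 1
read 'q': 1 → 3
read 'r': 3 → 2
read 'r': 2 → 3
read 'r': 3 → 2
read 'p': 2 → 3
read 'r': 3 → 2
read 'q': 2 → 5
read 'p': 5 → 1
read 'r': 1 → 3
read 'r': 3 → 2
read 'q': 2 → 5
read 'p': 5 → 1
read 'p': 1 → 2
read 'p': 2 → 3
read 'q': 3 → 5
End state 5 is not accepting.

No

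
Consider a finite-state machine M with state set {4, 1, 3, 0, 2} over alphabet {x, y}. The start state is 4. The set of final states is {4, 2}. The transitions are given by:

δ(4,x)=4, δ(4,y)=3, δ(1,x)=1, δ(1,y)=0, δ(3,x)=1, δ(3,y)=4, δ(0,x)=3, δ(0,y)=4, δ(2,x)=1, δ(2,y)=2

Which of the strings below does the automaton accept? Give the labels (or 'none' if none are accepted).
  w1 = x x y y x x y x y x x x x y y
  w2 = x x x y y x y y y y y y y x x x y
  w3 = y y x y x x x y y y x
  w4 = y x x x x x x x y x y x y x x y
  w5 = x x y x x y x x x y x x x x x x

w1: Trace: 4 -x-> 4 -x-> 4 -y-> 3 -y-> 4 -x-> 4 -x-> 4 -y-> 3 -x-> 1 -y-> 0 -x-> 3 -x-> 1 -x-> 1 -x-> 1 -y-> 0 -y-> 4  → end 4, accepted
w2: Trace: 4 -x-> 4 -x-> 4 -x-> 4 -y-> 3 -y-> 4 -x-> 4 -y-> 3 -y-> 4 -y-> 3 -y-> 4 -y-> 3 -y-> 4 -y-> 3 -x-> 1 -x-> 1 -x-> 1 -y-> 0  → end 0, rejected
w3: Trace: 4 -y-> 3 -y-> 4 -x-> 4 -y-> 3 -x-> 1 -x-> 1 -x-> 1 -y-> 0 -y-> 4 -y-> 3 -x-> 1  → end 1, rejected
w4: Trace: 4 -y-> 3 -x-> 1 -x-> 1 -x-> 1 -x-> 1 -x-> 1 -x-> 1 -x-> 1 -y-> 0 -x-> 3 -y-> 4 -x-> 4 -y-> 3 -x-> 1 -x-> 1 -y-> 0  → end 0, rejected
w5: Trace: 4 -x-> 4 -x-> 4 -y-> 3 -x-> 1 -x-> 1 -y-> 0 -x-> 3 -x-> 1 -x-> 1 -y-> 0 -x-> 3 -x-> 1 -x-> 1 -x-> 1 -x-> 1 -x-> 1  → end 1, rejected

w1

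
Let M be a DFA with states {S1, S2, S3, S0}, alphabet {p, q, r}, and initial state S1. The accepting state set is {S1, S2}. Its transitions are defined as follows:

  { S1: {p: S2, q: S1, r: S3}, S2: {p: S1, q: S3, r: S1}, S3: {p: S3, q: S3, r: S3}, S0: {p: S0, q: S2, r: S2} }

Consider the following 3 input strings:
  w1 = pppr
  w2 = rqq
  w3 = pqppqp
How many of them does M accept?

1

w1:
  start at S1
  read 'p': S1 → S2
  read 'p': S2 → S1
  read 'p': S1 → S2
  read 'r': S2 → S1
  end S1, accepted
w2:
  start at S1
  read 'r': S1 → S3
  read 'q': S3 → S3
  read 'q': S3 → S3
  end S3, rejected
w3:
  start at S1
  read 'p': S1 → S2
  read 'q': S2 → S3
  read 'p': S3 → S3
  read 'p': S3 → S3
  read 'q': S3 → S3
  read 'p': S3 → S3
  end S3, rejected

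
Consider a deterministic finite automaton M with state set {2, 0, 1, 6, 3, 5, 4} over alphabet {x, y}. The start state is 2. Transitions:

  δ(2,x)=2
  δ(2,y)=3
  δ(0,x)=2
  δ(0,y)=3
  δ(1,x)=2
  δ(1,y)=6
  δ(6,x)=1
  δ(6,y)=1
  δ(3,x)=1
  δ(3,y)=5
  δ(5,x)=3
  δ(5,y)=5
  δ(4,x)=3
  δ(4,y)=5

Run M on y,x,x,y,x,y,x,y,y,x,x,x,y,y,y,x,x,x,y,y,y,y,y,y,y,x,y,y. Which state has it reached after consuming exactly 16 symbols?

Trace: 2 -y-> 3 -x-> 1 -x-> 2 -y-> 3 -x-> 1 -y-> 6 -x-> 1 -y-> 6 -y-> 1 -x-> 2 -x-> 2 -x-> 2 -y-> 3 -y-> 5 -y-> 5 -x-> 3
After 16 symbols: 3.

3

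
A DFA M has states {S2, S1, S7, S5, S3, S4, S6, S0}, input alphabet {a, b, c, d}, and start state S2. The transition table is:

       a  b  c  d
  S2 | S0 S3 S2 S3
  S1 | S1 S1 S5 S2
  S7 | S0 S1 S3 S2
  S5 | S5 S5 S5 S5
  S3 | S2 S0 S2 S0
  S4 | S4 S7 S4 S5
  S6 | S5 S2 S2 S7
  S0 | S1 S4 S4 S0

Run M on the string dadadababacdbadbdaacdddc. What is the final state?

S2 → S3 → S2 → S3 → S2 → S3 → S2 → S3 → S2 → S3 → S2 → S2 → S3 → S0 → S1 → S2 → S3 → S0 → S1 → S1 → S5 → S5 → S5 → S5 → S5

S5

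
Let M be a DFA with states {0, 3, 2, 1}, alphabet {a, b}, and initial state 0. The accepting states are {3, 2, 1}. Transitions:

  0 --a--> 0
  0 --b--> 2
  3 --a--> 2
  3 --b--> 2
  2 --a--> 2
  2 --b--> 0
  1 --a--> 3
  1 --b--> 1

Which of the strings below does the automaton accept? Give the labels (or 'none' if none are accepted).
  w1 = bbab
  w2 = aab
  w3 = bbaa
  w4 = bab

w1, w2

w1: 0 → 2 → 0 → 0 → 2  → end 2, accepted
w2: 0 → 0 → 0 → 2  → end 2, accepted
w3: 0 → 2 → 0 → 0 → 0  → end 0, rejected
w4: 0 → 2 → 2 → 0  → end 0, rejected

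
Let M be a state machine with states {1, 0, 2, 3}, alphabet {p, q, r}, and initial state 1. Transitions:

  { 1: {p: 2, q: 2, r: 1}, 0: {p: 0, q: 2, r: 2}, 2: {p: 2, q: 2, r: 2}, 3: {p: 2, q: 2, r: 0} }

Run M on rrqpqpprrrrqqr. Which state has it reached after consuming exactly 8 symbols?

2

Trace: 1 -r-> 1 -r-> 1 -q-> 2 -p-> 2 -q-> 2 -p-> 2 -p-> 2 -r-> 2
After 8 symbols: 2.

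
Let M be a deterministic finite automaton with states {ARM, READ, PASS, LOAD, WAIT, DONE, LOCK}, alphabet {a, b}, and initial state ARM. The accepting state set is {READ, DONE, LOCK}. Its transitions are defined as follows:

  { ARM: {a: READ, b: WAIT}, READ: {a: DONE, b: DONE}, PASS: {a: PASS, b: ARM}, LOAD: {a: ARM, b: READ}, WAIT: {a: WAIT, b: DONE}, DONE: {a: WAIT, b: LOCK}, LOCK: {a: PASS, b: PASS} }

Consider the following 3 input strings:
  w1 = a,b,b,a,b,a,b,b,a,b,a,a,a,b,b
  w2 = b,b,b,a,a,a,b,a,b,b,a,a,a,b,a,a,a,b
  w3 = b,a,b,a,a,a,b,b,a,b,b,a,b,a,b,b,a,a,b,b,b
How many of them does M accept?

w1:
  start at ARM
  read 'a': ARM → READ
  read 'b': READ → DONE
  read 'b': DONE → LOCK
  read 'a': LOCK → PASS
  read 'b': PASS → ARM
  read 'a': ARM → READ
  read 'b': READ → DONE
  read 'b': DONE → LOCK
  read 'a': LOCK → PASS
  read 'b': PASS → ARM
  read 'a': ARM → READ
  read 'a': READ → DONE
  read 'a': DONE → WAIT
  read 'b': WAIT → DONE
  read 'b': DONE → LOCK
  end LOCK, accepted
w2:
  start at ARM
  read 'b': ARM → WAIT
  read 'b': WAIT → DONE
  read 'b': DONE → LOCK
  read 'a': LOCK → PASS
  read 'a': PASS → PASS
  read 'a': PASS → PASS
  read 'b': PASS → ARM
  read 'a': ARM → READ
  read 'b': READ → DONE
  read 'b': DONE → LOCK
  read 'a': LOCK → PASS
  read 'a': PASS → PASS
  read 'a': PASS → PASS
  read 'b': PASS → ARM
  read 'a': ARM → READ
  read 'a': READ → DONE
  read 'a': DONE → WAIT
  read 'b': WAIT → DONE
  end DONE, accepted
w3:
  start at ARM
  read 'b': ARM → WAIT
  read 'a': WAIT → WAIT
  read 'b': WAIT → DONE
  read 'a': DONE → WAIT
  read 'a': WAIT → WAIT
  read 'a': WAIT → WAIT
  read 'b': WAIT → DONE
  read 'b': DONE → LOCK
  read 'a': LOCK → PASS
  read 'b': PASS → ARM
  read 'b': ARM → WAIT
  read 'a': WAIT → WAIT
  read 'b': WAIT → DONE
  read 'a': DONE → WAIT
  read 'b': WAIT → DONE
  read 'b': DONE → LOCK
  read 'a': LOCK → PASS
  read 'a': PASS → PASS
  read 'b': PASS → ARM
  read 'b': ARM → WAIT
  read 'b': WAIT → DONE
  end DONE, accepted

3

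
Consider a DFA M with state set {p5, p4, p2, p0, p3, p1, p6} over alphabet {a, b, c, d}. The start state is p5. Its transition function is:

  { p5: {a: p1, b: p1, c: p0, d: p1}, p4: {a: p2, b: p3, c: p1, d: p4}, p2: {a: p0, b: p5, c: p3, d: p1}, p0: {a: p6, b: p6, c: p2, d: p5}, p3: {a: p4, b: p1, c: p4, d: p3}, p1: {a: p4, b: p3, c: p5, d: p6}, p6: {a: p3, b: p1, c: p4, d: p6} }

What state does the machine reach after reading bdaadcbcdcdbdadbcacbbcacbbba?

Trace: p5 -b-> p1 -d-> p6 -a-> p3 -a-> p4 -d-> p4 -c-> p1 -b-> p3 -c-> p4 -d-> p4 -c-> p1 -d-> p6 -b-> p1 -d-> p6 -a-> p3 -d-> p3 -b-> p1 -c-> p5 -a-> p1 -c-> p5 -b-> p1 -b-> p3 -c-> p4 -a-> p2 -c-> p3 -b-> p1 -b-> p3 -b-> p1 -a-> p4

p4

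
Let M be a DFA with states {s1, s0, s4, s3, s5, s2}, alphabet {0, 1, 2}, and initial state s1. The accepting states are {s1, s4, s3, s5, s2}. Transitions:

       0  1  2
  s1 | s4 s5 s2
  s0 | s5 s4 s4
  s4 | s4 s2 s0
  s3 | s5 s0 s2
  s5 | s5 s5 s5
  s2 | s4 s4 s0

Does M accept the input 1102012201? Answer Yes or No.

Yes

s1 → s5 → s5 → s5 → s5 → s5 → s5 → s5 → s5 → s5 → s5
End state s5 is accepting.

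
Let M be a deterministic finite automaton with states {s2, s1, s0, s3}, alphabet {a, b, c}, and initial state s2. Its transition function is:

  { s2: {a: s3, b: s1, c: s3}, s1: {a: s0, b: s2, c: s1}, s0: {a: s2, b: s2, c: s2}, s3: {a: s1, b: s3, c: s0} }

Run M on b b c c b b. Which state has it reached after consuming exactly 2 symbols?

start at s2
read 'b': s2 → s1
read 'b': s1 → s2
After 2 symbols: s2.

s2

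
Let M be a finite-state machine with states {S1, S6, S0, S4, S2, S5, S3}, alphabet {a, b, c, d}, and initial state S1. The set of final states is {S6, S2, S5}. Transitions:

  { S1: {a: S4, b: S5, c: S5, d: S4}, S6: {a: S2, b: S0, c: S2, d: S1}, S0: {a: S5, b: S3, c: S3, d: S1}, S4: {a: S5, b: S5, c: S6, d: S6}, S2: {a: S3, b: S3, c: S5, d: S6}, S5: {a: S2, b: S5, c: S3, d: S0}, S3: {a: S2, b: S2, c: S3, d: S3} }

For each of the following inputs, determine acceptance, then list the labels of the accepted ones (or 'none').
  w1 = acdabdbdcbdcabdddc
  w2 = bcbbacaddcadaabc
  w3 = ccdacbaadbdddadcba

w1: S1 → S4 → S6 → S1 → S4 → S5 → S0 → S3 → S3 → S3 → S2 → S6 → S2 → S3 → S2 → S6 → S1 → S4 → S6  → end S6, accepted
w2: S1 → S5 → S3 → S2 → S3 → S2 → S5 → S2 → S6 → S1 → S5 → S2 → S6 → S2 → S3 → S2 → S5  → end S5, accepted
w3: S1 → S5 → S3 → S3 → S2 → S5 → S5 → S2 → S3 → S3 → S2 → S6 → S1 → S4 → S5 → S0 → S3 → S2 → S3  → end S3, rejected

w1, w2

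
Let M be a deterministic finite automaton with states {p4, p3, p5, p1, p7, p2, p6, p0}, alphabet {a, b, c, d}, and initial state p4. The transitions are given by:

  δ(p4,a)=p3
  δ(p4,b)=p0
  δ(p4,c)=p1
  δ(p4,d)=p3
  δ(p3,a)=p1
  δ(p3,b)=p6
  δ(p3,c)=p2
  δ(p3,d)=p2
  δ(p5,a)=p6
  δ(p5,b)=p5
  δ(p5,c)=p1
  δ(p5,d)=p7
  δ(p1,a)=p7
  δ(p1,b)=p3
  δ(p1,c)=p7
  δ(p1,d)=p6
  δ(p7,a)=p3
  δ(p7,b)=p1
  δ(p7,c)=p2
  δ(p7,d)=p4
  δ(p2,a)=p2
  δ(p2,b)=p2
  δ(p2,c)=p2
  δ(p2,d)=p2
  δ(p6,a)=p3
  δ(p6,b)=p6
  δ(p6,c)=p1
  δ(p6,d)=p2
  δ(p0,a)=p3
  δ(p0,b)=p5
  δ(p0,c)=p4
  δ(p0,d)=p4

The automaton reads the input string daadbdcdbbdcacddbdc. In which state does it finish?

p4 → p3 → p1 → p7 → p4 → p0 → p4 → p1 → p6 → p6 → p6 → p2 → p2 → p2 → p2 → p2 → p2 → p2 → p2 → p2

p2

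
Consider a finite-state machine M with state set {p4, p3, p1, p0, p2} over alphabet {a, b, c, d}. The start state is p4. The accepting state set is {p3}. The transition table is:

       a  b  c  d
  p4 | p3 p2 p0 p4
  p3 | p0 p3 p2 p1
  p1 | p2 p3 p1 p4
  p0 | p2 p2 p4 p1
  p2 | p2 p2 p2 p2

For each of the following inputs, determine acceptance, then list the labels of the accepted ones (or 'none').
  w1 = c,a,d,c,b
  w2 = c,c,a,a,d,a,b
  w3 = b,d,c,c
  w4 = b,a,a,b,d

none

w1:
  start at p4
  read 'c': p4 → p0
  read 'a': p0 → p2
  read 'd': p2 → p2
  read 'c': p2 → p2
  read 'b': p2 → p2
  end p2, rejected
w2:
  start at p4
  read 'c': p4 → p0
  read 'c': p0 → p4
  read 'a': p4 → p3
  read 'a': p3 → p0
  read 'd': p0 → p1
  read 'a': p1 → p2
  read 'b': p2 → p2
  end p2, rejected
w3:
  start at p4
  read 'b': p4 → p2
  read 'd': p2 → p2
  read 'c': p2 → p2
  read 'c': p2 → p2
  end p2, rejected
w4:
  start at p4
  read 'b': p4 → p2
  read 'a': p2 → p2
  read 'a': p2 → p2
  read 'b': p2 → p2
  read 'd': p2 → p2
  end p2, rejected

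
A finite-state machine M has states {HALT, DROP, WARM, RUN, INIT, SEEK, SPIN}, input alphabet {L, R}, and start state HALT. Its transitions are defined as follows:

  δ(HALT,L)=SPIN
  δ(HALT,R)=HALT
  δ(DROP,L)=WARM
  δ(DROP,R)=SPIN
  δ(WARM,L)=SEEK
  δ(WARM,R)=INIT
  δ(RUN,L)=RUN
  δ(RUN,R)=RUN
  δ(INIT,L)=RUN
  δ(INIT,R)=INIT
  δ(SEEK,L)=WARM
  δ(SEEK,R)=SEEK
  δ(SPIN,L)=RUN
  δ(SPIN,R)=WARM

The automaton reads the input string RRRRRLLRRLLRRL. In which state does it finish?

RUN

start at HALT
read 'R': HALT → HALT
read 'R': HALT → HALT
read 'R': HALT → HALT
read 'R': HALT → HALT
read 'R': HALT → HALT
read 'L': HALT → SPIN
read 'L': SPIN → RUN
read 'R': RUN → RUN
read 'R': RUN → RUN
read 'L': RUN → RUN
read 'L': RUN → RUN
read 'R': RUN → RUN
read 'R': RUN → RUN
read 'L': RUN → RUN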